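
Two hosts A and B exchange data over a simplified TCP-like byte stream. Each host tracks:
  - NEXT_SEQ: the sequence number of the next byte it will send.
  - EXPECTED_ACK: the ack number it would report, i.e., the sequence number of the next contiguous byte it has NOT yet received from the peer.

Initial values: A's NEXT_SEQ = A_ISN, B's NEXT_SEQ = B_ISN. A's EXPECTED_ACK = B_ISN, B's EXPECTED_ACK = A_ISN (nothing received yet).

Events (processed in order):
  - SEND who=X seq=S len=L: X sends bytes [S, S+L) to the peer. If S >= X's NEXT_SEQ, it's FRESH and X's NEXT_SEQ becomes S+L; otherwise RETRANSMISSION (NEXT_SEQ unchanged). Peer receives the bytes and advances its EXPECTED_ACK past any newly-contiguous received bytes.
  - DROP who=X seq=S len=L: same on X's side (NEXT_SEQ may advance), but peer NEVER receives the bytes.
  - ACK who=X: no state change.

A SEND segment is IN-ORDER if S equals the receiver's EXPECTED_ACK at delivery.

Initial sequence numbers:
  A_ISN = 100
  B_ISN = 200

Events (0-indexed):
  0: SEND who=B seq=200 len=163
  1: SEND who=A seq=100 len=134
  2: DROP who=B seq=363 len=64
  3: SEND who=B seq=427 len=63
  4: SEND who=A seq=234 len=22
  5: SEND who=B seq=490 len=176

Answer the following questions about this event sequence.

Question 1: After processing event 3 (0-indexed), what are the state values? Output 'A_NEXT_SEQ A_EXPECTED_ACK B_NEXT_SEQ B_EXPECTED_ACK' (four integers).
After event 0: A_seq=100 A_ack=363 B_seq=363 B_ack=100
After event 1: A_seq=234 A_ack=363 B_seq=363 B_ack=234
After event 2: A_seq=234 A_ack=363 B_seq=427 B_ack=234
After event 3: A_seq=234 A_ack=363 B_seq=490 B_ack=234

234 363 490 234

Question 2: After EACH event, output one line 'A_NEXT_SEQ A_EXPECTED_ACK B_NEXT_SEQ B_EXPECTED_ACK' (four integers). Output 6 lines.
100 363 363 100
234 363 363 234
234 363 427 234
234 363 490 234
256 363 490 256
256 363 666 256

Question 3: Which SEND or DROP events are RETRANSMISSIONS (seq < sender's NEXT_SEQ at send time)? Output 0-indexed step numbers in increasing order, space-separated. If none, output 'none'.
Step 0: SEND seq=200 -> fresh
Step 1: SEND seq=100 -> fresh
Step 2: DROP seq=363 -> fresh
Step 3: SEND seq=427 -> fresh
Step 4: SEND seq=234 -> fresh
Step 5: SEND seq=490 -> fresh

Answer: none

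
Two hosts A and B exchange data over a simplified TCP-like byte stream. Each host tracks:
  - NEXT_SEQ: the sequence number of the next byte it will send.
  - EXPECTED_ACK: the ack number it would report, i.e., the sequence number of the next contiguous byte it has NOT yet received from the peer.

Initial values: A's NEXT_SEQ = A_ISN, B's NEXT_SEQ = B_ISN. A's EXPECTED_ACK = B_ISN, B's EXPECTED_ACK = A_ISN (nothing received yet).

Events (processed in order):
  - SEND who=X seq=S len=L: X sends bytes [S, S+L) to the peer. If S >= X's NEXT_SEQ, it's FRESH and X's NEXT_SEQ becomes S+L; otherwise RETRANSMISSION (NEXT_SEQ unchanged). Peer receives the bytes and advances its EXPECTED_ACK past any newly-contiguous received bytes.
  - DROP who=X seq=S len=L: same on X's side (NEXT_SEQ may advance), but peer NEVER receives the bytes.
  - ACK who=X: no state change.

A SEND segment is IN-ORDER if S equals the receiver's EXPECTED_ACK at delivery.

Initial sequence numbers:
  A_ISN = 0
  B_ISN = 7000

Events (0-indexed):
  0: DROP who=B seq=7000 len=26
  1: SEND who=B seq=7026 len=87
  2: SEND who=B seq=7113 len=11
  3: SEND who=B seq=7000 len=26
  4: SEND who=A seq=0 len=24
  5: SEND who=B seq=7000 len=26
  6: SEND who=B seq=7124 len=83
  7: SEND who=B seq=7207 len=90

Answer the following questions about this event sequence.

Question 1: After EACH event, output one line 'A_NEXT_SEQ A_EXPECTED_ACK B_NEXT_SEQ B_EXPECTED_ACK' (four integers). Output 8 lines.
0 7000 7026 0
0 7000 7113 0
0 7000 7124 0
0 7124 7124 0
24 7124 7124 24
24 7124 7124 24
24 7207 7207 24
24 7297 7297 24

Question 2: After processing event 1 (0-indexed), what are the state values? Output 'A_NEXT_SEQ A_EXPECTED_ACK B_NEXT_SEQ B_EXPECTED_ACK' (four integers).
After event 0: A_seq=0 A_ack=7000 B_seq=7026 B_ack=0
After event 1: A_seq=0 A_ack=7000 B_seq=7113 B_ack=0

0 7000 7113 0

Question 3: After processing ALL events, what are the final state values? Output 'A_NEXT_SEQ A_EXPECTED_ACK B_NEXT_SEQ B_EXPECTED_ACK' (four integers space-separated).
After event 0: A_seq=0 A_ack=7000 B_seq=7026 B_ack=0
After event 1: A_seq=0 A_ack=7000 B_seq=7113 B_ack=0
After event 2: A_seq=0 A_ack=7000 B_seq=7124 B_ack=0
After event 3: A_seq=0 A_ack=7124 B_seq=7124 B_ack=0
After event 4: A_seq=24 A_ack=7124 B_seq=7124 B_ack=24
After event 5: A_seq=24 A_ack=7124 B_seq=7124 B_ack=24
After event 6: A_seq=24 A_ack=7207 B_seq=7207 B_ack=24
After event 7: A_seq=24 A_ack=7297 B_seq=7297 B_ack=24

Answer: 24 7297 7297 24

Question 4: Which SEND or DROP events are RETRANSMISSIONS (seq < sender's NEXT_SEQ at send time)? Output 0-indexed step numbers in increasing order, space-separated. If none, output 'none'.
Step 0: DROP seq=7000 -> fresh
Step 1: SEND seq=7026 -> fresh
Step 2: SEND seq=7113 -> fresh
Step 3: SEND seq=7000 -> retransmit
Step 4: SEND seq=0 -> fresh
Step 5: SEND seq=7000 -> retransmit
Step 6: SEND seq=7124 -> fresh
Step 7: SEND seq=7207 -> fresh

Answer: 3 5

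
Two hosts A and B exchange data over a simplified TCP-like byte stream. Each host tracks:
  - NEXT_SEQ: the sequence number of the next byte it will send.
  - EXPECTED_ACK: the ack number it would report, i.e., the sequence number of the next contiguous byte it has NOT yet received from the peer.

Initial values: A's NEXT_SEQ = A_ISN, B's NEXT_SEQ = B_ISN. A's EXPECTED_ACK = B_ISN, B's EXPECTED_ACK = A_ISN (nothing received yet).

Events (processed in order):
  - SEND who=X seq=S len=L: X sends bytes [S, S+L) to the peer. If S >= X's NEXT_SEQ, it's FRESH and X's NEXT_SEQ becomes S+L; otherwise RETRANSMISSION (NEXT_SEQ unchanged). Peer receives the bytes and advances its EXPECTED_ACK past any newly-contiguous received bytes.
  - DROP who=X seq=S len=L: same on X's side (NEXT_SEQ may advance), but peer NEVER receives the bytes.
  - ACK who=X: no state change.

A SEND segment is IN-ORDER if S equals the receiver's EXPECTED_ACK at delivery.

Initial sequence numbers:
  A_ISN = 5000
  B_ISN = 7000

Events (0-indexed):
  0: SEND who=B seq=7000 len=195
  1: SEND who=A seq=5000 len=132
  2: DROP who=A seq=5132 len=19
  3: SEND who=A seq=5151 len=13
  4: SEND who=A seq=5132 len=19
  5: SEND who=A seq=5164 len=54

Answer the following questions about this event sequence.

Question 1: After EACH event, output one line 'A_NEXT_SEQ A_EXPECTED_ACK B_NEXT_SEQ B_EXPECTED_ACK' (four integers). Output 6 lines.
5000 7195 7195 5000
5132 7195 7195 5132
5151 7195 7195 5132
5164 7195 7195 5132
5164 7195 7195 5164
5218 7195 7195 5218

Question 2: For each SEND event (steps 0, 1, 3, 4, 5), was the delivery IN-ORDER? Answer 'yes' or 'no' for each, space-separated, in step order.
Answer: yes yes no yes yes

Derivation:
Step 0: SEND seq=7000 -> in-order
Step 1: SEND seq=5000 -> in-order
Step 3: SEND seq=5151 -> out-of-order
Step 4: SEND seq=5132 -> in-order
Step 5: SEND seq=5164 -> in-order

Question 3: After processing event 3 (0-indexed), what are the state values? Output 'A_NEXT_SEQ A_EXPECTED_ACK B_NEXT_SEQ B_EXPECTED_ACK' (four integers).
After event 0: A_seq=5000 A_ack=7195 B_seq=7195 B_ack=5000
After event 1: A_seq=5132 A_ack=7195 B_seq=7195 B_ack=5132
After event 2: A_seq=5151 A_ack=7195 B_seq=7195 B_ack=5132
After event 3: A_seq=5164 A_ack=7195 B_seq=7195 B_ack=5132

5164 7195 7195 5132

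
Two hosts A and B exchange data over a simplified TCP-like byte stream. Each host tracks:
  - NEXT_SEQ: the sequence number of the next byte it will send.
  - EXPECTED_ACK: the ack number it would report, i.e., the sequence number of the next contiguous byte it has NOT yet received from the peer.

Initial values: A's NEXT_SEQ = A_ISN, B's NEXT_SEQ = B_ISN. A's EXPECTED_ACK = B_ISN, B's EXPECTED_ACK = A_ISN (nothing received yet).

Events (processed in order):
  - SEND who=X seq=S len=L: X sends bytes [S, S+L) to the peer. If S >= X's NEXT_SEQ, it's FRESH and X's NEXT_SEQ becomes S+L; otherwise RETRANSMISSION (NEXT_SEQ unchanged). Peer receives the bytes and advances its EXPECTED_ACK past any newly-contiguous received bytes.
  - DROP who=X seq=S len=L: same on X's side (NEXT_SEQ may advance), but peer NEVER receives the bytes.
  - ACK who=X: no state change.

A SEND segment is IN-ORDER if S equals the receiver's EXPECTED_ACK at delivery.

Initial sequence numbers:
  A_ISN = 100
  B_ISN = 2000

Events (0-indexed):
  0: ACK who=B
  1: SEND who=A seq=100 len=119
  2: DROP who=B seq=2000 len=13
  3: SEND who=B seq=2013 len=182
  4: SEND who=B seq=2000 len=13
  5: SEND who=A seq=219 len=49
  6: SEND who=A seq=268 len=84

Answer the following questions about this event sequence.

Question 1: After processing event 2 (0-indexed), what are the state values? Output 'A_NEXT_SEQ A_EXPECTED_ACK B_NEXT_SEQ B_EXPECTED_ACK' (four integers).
After event 0: A_seq=100 A_ack=2000 B_seq=2000 B_ack=100
After event 1: A_seq=219 A_ack=2000 B_seq=2000 B_ack=219
After event 2: A_seq=219 A_ack=2000 B_seq=2013 B_ack=219

219 2000 2013 219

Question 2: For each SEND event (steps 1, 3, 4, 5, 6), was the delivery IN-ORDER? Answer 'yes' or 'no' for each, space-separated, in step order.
Step 1: SEND seq=100 -> in-order
Step 3: SEND seq=2013 -> out-of-order
Step 4: SEND seq=2000 -> in-order
Step 5: SEND seq=219 -> in-order
Step 6: SEND seq=268 -> in-order

Answer: yes no yes yes yes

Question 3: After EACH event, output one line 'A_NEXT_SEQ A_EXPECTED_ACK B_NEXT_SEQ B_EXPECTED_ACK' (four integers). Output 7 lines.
100 2000 2000 100
219 2000 2000 219
219 2000 2013 219
219 2000 2195 219
219 2195 2195 219
268 2195 2195 268
352 2195 2195 352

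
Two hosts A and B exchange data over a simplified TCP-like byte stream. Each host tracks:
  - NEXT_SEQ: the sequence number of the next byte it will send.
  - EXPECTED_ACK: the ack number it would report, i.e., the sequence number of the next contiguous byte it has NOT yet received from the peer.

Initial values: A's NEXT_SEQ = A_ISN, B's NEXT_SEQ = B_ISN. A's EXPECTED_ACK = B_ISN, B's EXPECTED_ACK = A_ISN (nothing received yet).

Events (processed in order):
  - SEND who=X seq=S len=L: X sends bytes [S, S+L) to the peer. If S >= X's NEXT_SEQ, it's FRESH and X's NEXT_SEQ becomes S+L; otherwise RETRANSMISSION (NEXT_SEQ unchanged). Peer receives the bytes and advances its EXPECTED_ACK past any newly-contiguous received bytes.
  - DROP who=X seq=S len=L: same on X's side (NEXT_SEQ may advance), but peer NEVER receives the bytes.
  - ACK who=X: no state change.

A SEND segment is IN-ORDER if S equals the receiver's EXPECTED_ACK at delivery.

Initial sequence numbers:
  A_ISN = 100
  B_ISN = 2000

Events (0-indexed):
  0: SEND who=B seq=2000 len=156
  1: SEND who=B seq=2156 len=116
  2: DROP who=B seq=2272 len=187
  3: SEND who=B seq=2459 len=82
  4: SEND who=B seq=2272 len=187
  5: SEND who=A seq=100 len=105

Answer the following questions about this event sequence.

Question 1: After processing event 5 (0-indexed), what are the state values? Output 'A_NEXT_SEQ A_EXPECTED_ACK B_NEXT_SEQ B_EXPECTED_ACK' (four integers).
After event 0: A_seq=100 A_ack=2156 B_seq=2156 B_ack=100
After event 1: A_seq=100 A_ack=2272 B_seq=2272 B_ack=100
After event 2: A_seq=100 A_ack=2272 B_seq=2459 B_ack=100
After event 3: A_seq=100 A_ack=2272 B_seq=2541 B_ack=100
After event 4: A_seq=100 A_ack=2541 B_seq=2541 B_ack=100
After event 5: A_seq=205 A_ack=2541 B_seq=2541 B_ack=205

205 2541 2541 205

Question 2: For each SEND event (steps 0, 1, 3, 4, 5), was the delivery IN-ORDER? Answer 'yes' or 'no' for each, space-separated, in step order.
Answer: yes yes no yes yes

Derivation:
Step 0: SEND seq=2000 -> in-order
Step 1: SEND seq=2156 -> in-order
Step 3: SEND seq=2459 -> out-of-order
Step 4: SEND seq=2272 -> in-order
Step 5: SEND seq=100 -> in-order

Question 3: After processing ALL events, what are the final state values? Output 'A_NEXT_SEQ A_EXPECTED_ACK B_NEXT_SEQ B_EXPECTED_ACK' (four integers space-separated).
After event 0: A_seq=100 A_ack=2156 B_seq=2156 B_ack=100
After event 1: A_seq=100 A_ack=2272 B_seq=2272 B_ack=100
After event 2: A_seq=100 A_ack=2272 B_seq=2459 B_ack=100
After event 3: A_seq=100 A_ack=2272 B_seq=2541 B_ack=100
After event 4: A_seq=100 A_ack=2541 B_seq=2541 B_ack=100
After event 5: A_seq=205 A_ack=2541 B_seq=2541 B_ack=205

Answer: 205 2541 2541 205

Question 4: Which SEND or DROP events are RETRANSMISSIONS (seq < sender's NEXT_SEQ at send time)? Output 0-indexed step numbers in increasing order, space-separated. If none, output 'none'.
Step 0: SEND seq=2000 -> fresh
Step 1: SEND seq=2156 -> fresh
Step 2: DROP seq=2272 -> fresh
Step 3: SEND seq=2459 -> fresh
Step 4: SEND seq=2272 -> retransmit
Step 5: SEND seq=100 -> fresh

Answer: 4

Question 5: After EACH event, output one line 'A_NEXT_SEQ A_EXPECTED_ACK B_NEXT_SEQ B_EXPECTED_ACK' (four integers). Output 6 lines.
100 2156 2156 100
100 2272 2272 100
100 2272 2459 100
100 2272 2541 100
100 2541 2541 100
205 2541 2541 205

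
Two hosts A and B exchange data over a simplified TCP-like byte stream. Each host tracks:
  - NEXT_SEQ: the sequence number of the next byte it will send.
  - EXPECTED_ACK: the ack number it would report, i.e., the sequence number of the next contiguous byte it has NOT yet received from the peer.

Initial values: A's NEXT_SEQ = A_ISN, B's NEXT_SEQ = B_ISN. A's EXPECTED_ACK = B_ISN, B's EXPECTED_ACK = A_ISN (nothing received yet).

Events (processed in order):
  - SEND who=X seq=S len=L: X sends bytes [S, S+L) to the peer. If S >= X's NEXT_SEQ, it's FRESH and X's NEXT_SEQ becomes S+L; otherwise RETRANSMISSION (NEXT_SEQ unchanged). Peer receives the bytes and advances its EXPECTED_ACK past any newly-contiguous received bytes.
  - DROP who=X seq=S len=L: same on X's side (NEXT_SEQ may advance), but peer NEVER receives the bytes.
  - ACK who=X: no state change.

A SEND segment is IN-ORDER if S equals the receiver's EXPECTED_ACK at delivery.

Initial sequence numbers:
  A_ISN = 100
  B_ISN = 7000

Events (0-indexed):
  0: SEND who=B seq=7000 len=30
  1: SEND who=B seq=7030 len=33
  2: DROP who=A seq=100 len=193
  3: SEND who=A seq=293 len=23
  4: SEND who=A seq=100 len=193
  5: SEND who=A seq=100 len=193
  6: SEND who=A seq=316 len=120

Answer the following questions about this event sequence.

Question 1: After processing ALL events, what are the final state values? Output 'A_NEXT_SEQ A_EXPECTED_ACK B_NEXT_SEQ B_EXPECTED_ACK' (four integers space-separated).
Answer: 436 7063 7063 436

Derivation:
After event 0: A_seq=100 A_ack=7030 B_seq=7030 B_ack=100
After event 1: A_seq=100 A_ack=7063 B_seq=7063 B_ack=100
After event 2: A_seq=293 A_ack=7063 B_seq=7063 B_ack=100
After event 3: A_seq=316 A_ack=7063 B_seq=7063 B_ack=100
After event 4: A_seq=316 A_ack=7063 B_seq=7063 B_ack=316
After event 5: A_seq=316 A_ack=7063 B_seq=7063 B_ack=316
After event 6: A_seq=436 A_ack=7063 B_seq=7063 B_ack=436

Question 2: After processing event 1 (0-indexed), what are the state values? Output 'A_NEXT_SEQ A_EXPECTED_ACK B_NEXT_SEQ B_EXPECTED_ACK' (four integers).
After event 0: A_seq=100 A_ack=7030 B_seq=7030 B_ack=100
After event 1: A_seq=100 A_ack=7063 B_seq=7063 B_ack=100

100 7063 7063 100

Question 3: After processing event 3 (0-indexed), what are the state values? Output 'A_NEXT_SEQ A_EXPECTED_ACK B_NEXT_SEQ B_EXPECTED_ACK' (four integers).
After event 0: A_seq=100 A_ack=7030 B_seq=7030 B_ack=100
After event 1: A_seq=100 A_ack=7063 B_seq=7063 B_ack=100
After event 2: A_seq=293 A_ack=7063 B_seq=7063 B_ack=100
After event 3: A_seq=316 A_ack=7063 B_seq=7063 B_ack=100

316 7063 7063 100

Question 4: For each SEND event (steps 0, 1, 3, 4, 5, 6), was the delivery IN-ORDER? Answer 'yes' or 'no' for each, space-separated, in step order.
Answer: yes yes no yes no yes

Derivation:
Step 0: SEND seq=7000 -> in-order
Step 1: SEND seq=7030 -> in-order
Step 3: SEND seq=293 -> out-of-order
Step 4: SEND seq=100 -> in-order
Step 5: SEND seq=100 -> out-of-order
Step 6: SEND seq=316 -> in-order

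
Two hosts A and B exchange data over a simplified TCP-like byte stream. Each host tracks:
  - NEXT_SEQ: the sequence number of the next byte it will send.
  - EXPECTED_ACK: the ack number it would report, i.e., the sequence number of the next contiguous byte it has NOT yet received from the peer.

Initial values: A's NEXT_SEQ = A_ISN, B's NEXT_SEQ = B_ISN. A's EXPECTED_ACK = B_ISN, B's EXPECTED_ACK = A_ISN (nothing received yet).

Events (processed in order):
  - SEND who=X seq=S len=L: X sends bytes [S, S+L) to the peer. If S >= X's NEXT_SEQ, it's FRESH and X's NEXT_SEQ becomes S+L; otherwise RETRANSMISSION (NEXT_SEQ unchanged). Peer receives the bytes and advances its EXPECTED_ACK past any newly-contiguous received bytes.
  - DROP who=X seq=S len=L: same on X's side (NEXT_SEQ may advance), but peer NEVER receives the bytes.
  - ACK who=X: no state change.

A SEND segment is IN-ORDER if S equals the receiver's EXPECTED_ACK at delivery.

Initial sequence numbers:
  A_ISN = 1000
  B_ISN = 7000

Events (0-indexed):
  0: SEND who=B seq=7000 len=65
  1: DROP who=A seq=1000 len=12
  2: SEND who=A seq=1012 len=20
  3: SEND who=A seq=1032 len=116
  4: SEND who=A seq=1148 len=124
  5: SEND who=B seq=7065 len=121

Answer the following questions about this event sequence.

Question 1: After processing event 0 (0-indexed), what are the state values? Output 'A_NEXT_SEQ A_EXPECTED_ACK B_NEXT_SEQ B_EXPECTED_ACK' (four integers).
After event 0: A_seq=1000 A_ack=7065 B_seq=7065 B_ack=1000

1000 7065 7065 1000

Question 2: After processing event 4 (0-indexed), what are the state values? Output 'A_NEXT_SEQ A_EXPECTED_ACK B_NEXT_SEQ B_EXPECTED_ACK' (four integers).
After event 0: A_seq=1000 A_ack=7065 B_seq=7065 B_ack=1000
After event 1: A_seq=1012 A_ack=7065 B_seq=7065 B_ack=1000
After event 2: A_seq=1032 A_ack=7065 B_seq=7065 B_ack=1000
After event 3: A_seq=1148 A_ack=7065 B_seq=7065 B_ack=1000
After event 4: A_seq=1272 A_ack=7065 B_seq=7065 B_ack=1000

1272 7065 7065 1000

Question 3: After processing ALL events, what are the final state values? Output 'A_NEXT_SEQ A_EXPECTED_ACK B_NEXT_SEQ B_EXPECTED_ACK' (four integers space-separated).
Answer: 1272 7186 7186 1000

Derivation:
After event 0: A_seq=1000 A_ack=7065 B_seq=7065 B_ack=1000
After event 1: A_seq=1012 A_ack=7065 B_seq=7065 B_ack=1000
After event 2: A_seq=1032 A_ack=7065 B_seq=7065 B_ack=1000
After event 3: A_seq=1148 A_ack=7065 B_seq=7065 B_ack=1000
After event 4: A_seq=1272 A_ack=7065 B_seq=7065 B_ack=1000
After event 5: A_seq=1272 A_ack=7186 B_seq=7186 B_ack=1000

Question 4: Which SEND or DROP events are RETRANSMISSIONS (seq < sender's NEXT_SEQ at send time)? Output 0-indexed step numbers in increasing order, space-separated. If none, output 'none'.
Answer: none

Derivation:
Step 0: SEND seq=7000 -> fresh
Step 1: DROP seq=1000 -> fresh
Step 2: SEND seq=1012 -> fresh
Step 3: SEND seq=1032 -> fresh
Step 4: SEND seq=1148 -> fresh
Step 5: SEND seq=7065 -> fresh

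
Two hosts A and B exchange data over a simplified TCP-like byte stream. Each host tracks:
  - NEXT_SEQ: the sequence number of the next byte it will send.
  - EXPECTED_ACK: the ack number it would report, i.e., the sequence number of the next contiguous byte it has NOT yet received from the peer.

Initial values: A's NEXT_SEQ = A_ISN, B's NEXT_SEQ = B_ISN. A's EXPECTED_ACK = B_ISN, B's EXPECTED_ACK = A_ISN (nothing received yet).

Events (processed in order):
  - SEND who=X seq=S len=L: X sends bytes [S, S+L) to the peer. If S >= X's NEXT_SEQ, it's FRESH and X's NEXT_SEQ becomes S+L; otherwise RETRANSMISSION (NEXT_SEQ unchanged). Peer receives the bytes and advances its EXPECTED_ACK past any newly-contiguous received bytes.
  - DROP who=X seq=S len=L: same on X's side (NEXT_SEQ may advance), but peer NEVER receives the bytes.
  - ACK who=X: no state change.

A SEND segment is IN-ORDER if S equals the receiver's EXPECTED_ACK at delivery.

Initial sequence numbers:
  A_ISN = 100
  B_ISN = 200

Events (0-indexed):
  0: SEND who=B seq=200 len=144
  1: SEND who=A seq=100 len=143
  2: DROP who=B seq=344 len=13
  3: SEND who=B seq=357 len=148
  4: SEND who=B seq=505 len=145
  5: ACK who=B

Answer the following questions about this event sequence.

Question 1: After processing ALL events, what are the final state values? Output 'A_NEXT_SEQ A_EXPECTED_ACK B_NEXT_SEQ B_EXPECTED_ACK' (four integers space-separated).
After event 0: A_seq=100 A_ack=344 B_seq=344 B_ack=100
After event 1: A_seq=243 A_ack=344 B_seq=344 B_ack=243
After event 2: A_seq=243 A_ack=344 B_seq=357 B_ack=243
After event 3: A_seq=243 A_ack=344 B_seq=505 B_ack=243
After event 4: A_seq=243 A_ack=344 B_seq=650 B_ack=243
After event 5: A_seq=243 A_ack=344 B_seq=650 B_ack=243

Answer: 243 344 650 243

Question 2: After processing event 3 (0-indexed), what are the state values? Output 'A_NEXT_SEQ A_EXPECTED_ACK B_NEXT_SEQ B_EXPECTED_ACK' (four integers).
After event 0: A_seq=100 A_ack=344 B_seq=344 B_ack=100
After event 1: A_seq=243 A_ack=344 B_seq=344 B_ack=243
After event 2: A_seq=243 A_ack=344 B_seq=357 B_ack=243
After event 3: A_seq=243 A_ack=344 B_seq=505 B_ack=243

243 344 505 243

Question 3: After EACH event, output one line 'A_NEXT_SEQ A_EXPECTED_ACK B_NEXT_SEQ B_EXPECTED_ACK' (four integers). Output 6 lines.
100 344 344 100
243 344 344 243
243 344 357 243
243 344 505 243
243 344 650 243
243 344 650 243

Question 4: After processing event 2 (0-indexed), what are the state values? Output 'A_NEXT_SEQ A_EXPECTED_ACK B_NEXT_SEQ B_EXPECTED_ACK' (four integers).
After event 0: A_seq=100 A_ack=344 B_seq=344 B_ack=100
After event 1: A_seq=243 A_ack=344 B_seq=344 B_ack=243
After event 2: A_seq=243 A_ack=344 B_seq=357 B_ack=243

243 344 357 243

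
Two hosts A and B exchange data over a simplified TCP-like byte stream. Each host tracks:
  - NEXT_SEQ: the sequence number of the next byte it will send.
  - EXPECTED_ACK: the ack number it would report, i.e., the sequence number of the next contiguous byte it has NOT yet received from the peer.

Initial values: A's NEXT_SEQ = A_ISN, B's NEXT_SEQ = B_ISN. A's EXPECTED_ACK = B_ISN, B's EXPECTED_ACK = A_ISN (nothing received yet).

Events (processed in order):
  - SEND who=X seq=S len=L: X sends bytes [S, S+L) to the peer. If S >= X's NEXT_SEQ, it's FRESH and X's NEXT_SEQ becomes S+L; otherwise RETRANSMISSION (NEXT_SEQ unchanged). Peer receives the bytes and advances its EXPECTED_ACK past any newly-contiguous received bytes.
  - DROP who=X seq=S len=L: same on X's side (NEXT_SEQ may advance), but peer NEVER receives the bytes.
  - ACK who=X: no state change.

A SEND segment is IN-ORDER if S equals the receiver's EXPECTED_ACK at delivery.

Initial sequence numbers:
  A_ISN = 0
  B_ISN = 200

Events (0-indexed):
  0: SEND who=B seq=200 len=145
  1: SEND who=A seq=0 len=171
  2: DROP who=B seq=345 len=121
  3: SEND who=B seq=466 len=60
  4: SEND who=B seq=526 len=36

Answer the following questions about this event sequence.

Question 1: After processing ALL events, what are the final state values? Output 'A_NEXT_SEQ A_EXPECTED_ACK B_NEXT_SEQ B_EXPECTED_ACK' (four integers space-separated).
After event 0: A_seq=0 A_ack=345 B_seq=345 B_ack=0
After event 1: A_seq=171 A_ack=345 B_seq=345 B_ack=171
After event 2: A_seq=171 A_ack=345 B_seq=466 B_ack=171
After event 3: A_seq=171 A_ack=345 B_seq=526 B_ack=171
After event 4: A_seq=171 A_ack=345 B_seq=562 B_ack=171

Answer: 171 345 562 171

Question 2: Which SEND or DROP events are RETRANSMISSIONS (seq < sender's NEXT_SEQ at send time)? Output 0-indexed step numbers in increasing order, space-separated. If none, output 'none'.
Answer: none

Derivation:
Step 0: SEND seq=200 -> fresh
Step 1: SEND seq=0 -> fresh
Step 2: DROP seq=345 -> fresh
Step 3: SEND seq=466 -> fresh
Step 4: SEND seq=526 -> fresh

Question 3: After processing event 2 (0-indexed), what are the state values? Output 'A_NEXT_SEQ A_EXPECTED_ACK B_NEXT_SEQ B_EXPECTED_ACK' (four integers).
After event 0: A_seq=0 A_ack=345 B_seq=345 B_ack=0
After event 1: A_seq=171 A_ack=345 B_seq=345 B_ack=171
After event 2: A_seq=171 A_ack=345 B_seq=466 B_ack=171

171 345 466 171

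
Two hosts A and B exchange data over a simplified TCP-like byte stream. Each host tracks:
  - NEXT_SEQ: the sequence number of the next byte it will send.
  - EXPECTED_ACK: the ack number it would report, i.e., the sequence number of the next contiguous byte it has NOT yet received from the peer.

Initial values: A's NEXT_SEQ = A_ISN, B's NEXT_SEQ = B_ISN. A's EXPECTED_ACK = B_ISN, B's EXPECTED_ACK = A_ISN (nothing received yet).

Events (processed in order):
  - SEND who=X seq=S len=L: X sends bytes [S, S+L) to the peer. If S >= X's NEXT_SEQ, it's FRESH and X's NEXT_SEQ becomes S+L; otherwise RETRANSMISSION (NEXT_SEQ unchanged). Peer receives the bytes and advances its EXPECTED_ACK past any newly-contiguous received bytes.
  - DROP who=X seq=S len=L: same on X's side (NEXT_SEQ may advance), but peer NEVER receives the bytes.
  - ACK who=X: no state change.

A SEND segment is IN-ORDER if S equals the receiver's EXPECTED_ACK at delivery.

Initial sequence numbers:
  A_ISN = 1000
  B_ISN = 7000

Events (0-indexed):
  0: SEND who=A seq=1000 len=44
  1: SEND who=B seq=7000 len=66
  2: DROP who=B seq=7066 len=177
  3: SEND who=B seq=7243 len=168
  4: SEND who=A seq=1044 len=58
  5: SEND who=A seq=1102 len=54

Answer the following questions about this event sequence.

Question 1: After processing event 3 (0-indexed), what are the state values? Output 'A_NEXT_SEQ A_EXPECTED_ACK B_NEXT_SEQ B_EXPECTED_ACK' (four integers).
After event 0: A_seq=1044 A_ack=7000 B_seq=7000 B_ack=1044
After event 1: A_seq=1044 A_ack=7066 B_seq=7066 B_ack=1044
After event 2: A_seq=1044 A_ack=7066 B_seq=7243 B_ack=1044
After event 3: A_seq=1044 A_ack=7066 B_seq=7411 B_ack=1044

1044 7066 7411 1044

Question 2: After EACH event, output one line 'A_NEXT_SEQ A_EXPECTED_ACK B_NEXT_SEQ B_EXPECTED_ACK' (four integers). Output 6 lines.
1044 7000 7000 1044
1044 7066 7066 1044
1044 7066 7243 1044
1044 7066 7411 1044
1102 7066 7411 1102
1156 7066 7411 1156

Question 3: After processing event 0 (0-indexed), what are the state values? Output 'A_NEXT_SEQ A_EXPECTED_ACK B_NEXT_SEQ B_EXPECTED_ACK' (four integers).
After event 0: A_seq=1044 A_ack=7000 B_seq=7000 B_ack=1044

1044 7000 7000 1044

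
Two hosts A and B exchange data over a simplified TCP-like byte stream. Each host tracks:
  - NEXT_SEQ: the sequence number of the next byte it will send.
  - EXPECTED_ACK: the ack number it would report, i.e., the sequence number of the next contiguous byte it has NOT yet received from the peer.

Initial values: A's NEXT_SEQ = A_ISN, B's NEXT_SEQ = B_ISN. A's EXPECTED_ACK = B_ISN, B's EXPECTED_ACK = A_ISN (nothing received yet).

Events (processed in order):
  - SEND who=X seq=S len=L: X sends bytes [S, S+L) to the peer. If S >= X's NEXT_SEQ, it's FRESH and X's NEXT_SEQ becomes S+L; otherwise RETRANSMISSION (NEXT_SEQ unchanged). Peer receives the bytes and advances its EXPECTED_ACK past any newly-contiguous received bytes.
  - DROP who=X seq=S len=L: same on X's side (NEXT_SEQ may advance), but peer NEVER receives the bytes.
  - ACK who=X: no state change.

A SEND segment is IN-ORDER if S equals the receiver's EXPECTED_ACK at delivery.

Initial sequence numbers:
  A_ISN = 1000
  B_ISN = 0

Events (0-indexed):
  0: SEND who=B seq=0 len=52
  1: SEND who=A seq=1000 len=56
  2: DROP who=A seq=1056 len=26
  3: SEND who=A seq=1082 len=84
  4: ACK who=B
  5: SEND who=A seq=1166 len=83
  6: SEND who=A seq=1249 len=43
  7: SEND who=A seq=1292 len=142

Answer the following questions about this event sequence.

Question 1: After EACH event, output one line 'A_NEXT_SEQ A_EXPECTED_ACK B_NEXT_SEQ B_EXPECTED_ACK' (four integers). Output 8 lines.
1000 52 52 1000
1056 52 52 1056
1082 52 52 1056
1166 52 52 1056
1166 52 52 1056
1249 52 52 1056
1292 52 52 1056
1434 52 52 1056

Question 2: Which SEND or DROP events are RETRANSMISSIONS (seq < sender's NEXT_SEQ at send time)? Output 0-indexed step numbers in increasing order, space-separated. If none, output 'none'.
Step 0: SEND seq=0 -> fresh
Step 1: SEND seq=1000 -> fresh
Step 2: DROP seq=1056 -> fresh
Step 3: SEND seq=1082 -> fresh
Step 5: SEND seq=1166 -> fresh
Step 6: SEND seq=1249 -> fresh
Step 7: SEND seq=1292 -> fresh

Answer: none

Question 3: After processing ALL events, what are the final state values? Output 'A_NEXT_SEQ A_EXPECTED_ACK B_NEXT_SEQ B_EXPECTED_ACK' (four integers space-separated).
Answer: 1434 52 52 1056

Derivation:
After event 0: A_seq=1000 A_ack=52 B_seq=52 B_ack=1000
After event 1: A_seq=1056 A_ack=52 B_seq=52 B_ack=1056
After event 2: A_seq=1082 A_ack=52 B_seq=52 B_ack=1056
After event 3: A_seq=1166 A_ack=52 B_seq=52 B_ack=1056
After event 4: A_seq=1166 A_ack=52 B_seq=52 B_ack=1056
After event 5: A_seq=1249 A_ack=52 B_seq=52 B_ack=1056
After event 6: A_seq=1292 A_ack=52 B_seq=52 B_ack=1056
After event 7: A_seq=1434 A_ack=52 B_seq=52 B_ack=1056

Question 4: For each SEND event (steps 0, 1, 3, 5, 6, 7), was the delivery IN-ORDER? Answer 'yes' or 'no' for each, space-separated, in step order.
Answer: yes yes no no no no

Derivation:
Step 0: SEND seq=0 -> in-order
Step 1: SEND seq=1000 -> in-order
Step 3: SEND seq=1082 -> out-of-order
Step 5: SEND seq=1166 -> out-of-order
Step 6: SEND seq=1249 -> out-of-order
Step 7: SEND seq=1292 -> out-of-order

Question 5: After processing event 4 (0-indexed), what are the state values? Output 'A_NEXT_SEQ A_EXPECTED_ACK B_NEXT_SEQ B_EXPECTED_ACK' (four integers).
After event 0: A_seq=1000 A_ack=52 B_seq=52 B_ack=1000
After event 1: A_seq=1056 A_ack=52 B_seq=52 B_ack=1056
After event 2: A_seq=1082 A_ack=52 B_seq=52 B_ack=1056
After event 3: A_seq=1166 A_ack=52 B_seq=52 B_ack=1056
After event 4: A_seq=1166 A_ack=52 B_seq=52 B_ack=1056

1166 52 52 1056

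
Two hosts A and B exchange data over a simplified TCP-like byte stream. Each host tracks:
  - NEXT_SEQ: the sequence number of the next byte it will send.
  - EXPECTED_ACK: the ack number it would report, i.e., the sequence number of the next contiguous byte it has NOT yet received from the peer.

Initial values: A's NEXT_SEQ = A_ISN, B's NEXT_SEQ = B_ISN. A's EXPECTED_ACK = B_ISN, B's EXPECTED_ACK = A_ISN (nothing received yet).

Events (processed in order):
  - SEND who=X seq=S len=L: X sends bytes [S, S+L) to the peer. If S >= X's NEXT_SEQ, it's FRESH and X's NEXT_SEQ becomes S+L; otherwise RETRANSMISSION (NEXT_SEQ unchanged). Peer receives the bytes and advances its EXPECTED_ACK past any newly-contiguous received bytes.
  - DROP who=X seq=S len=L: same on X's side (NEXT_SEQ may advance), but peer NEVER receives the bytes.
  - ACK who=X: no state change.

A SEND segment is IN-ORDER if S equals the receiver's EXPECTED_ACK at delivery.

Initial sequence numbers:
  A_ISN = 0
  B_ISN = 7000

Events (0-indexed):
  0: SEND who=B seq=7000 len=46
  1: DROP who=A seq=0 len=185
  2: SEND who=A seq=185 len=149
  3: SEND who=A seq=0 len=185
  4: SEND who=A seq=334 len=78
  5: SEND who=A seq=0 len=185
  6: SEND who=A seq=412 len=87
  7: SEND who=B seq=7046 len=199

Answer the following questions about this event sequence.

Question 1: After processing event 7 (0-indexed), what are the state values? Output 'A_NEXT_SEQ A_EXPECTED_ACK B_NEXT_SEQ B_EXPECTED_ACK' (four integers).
After event 0: A_seq=0 A_ack=7046 B_seq=7046 B_ack=0
After event 1: A_seq=185 A_ack=7046 B_seq=7046 B_ack=0
After event 2: A_seq=334 A_ack=7046 B_seq=7046 B_ack=0
After event 3: A_seq=334 A_ack=7046 B_seq=7046 B_ack=334
After event 4: A_seq=412 A_ack=7046 B_seq=7046 B_ack=412
After event 5: A_seq=412 A_ack=7046 B_seq=7046 B_ack=412
After event 6: A_seq=499 A_ack=7046 B_seq=7046 B_ack=499
After event 7: A_seq=499 A_ack=7245 B_seq=7245 B_ack=499

499 7245 7245 499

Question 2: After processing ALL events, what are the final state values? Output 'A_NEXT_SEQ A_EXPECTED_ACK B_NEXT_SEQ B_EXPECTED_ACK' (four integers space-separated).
After event 0: A_seq=0 A_ack=7046 B_seq=7046 B_ack=0
After event 1: A_seq=185 A_ack=7046 B_seq=7046 B_ack=0
After event 2: A_seq=334 A_ack=7046 B_seq=7046 B_ack=0
After event 3: A_seq=334 A_ack=7046 B_seq=7046 B_ack=334
After event 4: A_seq=412 A_ack=7046 B_seq=7046 B_ack=412
After event 5: A_seq=412 A_ack=7046 B_seq=7046 B_ack=412
After event 6: A_seq=499 A_ack=7046 B_seq=7046 B_ack=499
After event 7: A_seq=499 A_ack=7245 B_seq=7245 B_ack=499

Answer: 499 7245 7245 499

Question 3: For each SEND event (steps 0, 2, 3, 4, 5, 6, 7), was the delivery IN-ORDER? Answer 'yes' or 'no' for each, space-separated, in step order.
Step 0: SEND seq=7000 -> in-order
Step 2: SEND seq=185 -> out-of-order
Step 3: SEND seq=0 -> in-order
Step 4: SEND seq=334 -> in-order
Step 5: SEND seq=0 -> out-of-order
Step 6: SEND seq=412 -> in-order
Step 7: SEND seq=7046 -> in-order

Answer: yes no yes yes no yes yes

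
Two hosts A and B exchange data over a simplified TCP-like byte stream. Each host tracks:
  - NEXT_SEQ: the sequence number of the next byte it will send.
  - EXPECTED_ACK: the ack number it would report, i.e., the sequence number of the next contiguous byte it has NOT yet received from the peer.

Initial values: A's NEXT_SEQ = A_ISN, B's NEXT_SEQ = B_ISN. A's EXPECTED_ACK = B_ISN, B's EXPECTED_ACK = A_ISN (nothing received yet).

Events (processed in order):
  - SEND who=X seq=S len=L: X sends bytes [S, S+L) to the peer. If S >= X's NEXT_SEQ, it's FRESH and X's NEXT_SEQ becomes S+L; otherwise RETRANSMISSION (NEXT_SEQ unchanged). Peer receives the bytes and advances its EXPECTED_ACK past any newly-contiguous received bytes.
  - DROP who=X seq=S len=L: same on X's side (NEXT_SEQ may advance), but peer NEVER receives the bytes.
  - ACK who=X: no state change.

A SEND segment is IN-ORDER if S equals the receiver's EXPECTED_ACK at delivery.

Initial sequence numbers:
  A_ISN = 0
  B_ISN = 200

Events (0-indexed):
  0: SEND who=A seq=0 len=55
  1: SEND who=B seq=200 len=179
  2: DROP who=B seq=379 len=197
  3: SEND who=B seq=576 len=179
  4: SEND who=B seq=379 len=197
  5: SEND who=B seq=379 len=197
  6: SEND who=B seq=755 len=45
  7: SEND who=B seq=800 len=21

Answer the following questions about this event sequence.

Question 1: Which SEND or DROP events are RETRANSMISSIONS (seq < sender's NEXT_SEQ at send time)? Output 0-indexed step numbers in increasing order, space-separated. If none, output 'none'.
Answer: 4 5

Derivation:
Step 0: SEND seq=0 -> fresh
Step 1: SEND seq=200 -> fresh
Step 2: DROP seq=379 -> fresh
Step 3: SEND seq=576 -> fresh
Step 4: SEND seq=379 -> retransmit
Step 5: SEND seq=379 -> retransmit
Step 6: SEND seq=755 -> fresh
Step 7: SEND seq=800 -> fresh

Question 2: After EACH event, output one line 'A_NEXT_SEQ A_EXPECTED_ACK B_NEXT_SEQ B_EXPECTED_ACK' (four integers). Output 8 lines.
55 200 200 55
55 379 379 55
55 379 576 55
55 379 755 55
55 755 755 55
55 755 755 55
55 800 800 55
55 821 821 55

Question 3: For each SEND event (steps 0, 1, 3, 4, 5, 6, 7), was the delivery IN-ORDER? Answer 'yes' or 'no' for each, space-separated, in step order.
Step 0: SEND seq=0 -> in-order
Step 1: SEND seq=200 -> in-order
Step 3: SEND seq=576 -> out-of-order
Step 4: SEND seq=379 -> in-order
Step 5: SEND seq=379 -> out-of-order
Step 6: SEND seq=755 -> in-order
Step 7: SEND seq=800 -> in-order

Answer: yes yes no yes no yes yes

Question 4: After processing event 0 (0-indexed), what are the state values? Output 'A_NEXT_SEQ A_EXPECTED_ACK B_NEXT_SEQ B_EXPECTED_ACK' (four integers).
After event 0: A_seq=55 A_ack=200 B_seq=200 B_ack=55

55 200 200 55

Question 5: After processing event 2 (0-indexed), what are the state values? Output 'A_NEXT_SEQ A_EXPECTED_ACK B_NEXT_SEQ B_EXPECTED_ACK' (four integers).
After event 0: A_seq=55 A_ack=200 B_seq=200 B_ack=55
After event 1: A_seq=55 A_ack=379 B_seq=379 B_ack=55
After event 2: A_seq=55 A_ack=379 B_seq=576 B_ack=55

55 379 576 55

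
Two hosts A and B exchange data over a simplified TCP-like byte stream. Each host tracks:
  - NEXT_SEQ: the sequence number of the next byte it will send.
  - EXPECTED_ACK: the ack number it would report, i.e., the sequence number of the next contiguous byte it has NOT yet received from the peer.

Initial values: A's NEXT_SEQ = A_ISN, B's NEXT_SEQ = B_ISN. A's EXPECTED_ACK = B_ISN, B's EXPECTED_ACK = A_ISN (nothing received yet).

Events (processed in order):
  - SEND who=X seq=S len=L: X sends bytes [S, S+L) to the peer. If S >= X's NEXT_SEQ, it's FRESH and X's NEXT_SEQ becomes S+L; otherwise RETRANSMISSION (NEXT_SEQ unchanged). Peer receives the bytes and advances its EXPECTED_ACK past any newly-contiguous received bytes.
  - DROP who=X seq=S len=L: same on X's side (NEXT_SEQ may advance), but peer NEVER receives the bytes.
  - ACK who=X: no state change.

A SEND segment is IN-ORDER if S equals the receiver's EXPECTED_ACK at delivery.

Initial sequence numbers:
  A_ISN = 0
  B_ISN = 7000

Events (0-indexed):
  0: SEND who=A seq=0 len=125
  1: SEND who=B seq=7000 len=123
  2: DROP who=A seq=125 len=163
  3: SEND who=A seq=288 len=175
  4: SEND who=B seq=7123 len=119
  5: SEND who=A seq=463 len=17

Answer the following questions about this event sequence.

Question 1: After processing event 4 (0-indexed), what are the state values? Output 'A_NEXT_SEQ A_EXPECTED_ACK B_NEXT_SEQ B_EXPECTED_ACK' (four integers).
After event 0: A_seq=125 A_ack=7000 B_seq=7000 B_ack=125
After event 1: A_seq=125 A_ack=7123 B_seq=7123 B_ack=125
After event 2: A_seq=288 A_ack=7123 B_seq=7123 B_ack=125
After event 3: A_seq=463 A_ack=7123 B_seq=7123 B_ack=125
After event 4: A_seq=463 A_ack=7242 B_seq=7242 B_ack=125

463 7242 7242 125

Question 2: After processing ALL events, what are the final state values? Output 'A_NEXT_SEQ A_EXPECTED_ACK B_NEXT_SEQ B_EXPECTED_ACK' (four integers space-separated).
Answer: 480 7242 7242 125

Derivation:
After event 0: A_seq=125 A_ack=7000 B_seq=7000 B_ack=125
After event 1: A_seq=125 A_ack=7123 B_seq=7123 B_ack=125
After event 2: A_seq=288 A_ack=7123 B_seq=7123 B_ack=125
After event 3: A_seq=463 A_ack=7123 B_seq=7123 B_ack=125
After event 4: A_seq=463 A_ack=7242 B_seq=7242 B_ack=125
After event 5: A_seq=480 A_ack=7242 B_seq=7242 B_ack=125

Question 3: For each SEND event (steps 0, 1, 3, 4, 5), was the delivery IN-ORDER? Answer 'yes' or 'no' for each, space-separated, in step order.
Answer: yes yes no yes no

Derivation:
Step 0: SEND seq=0 -> in-order
Step 1: SEND seq=7000 -> in-order
Step 3: SEND seq=288 -> out-of-order
Step 4: SEND seq=7123 -> in-order
Step 5: SEND seq=463 -> out-of-order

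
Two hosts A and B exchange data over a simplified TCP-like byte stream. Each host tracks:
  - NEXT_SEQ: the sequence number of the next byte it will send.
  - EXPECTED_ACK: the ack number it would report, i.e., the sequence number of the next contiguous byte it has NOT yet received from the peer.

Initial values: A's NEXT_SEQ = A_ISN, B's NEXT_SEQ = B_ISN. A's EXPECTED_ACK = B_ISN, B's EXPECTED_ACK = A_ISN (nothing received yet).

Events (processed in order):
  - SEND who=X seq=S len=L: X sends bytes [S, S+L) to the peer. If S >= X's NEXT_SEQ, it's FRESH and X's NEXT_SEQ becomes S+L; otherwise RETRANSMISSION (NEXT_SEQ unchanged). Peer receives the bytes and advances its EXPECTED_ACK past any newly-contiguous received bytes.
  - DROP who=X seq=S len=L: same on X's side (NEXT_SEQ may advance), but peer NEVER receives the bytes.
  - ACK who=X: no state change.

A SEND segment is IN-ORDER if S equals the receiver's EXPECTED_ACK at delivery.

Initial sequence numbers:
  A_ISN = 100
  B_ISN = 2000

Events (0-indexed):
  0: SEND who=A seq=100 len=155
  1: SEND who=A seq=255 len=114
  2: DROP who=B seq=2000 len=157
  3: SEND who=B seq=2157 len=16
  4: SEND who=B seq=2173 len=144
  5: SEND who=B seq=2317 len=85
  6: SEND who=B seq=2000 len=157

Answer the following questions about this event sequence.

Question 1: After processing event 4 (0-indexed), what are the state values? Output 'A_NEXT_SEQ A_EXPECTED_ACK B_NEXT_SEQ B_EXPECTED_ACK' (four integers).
After event 0: A_seq=255 A_ack=2000 B_seq=2000 B_ack=255
After event 1: A_seq=369 A_ack=2000 B_seq=2000 B_ack=369
After event 2: A_seq=369 A_ack=2000 B_seq=2157 B_ack=369
After event 3: A_seq=369 A_ack=2000 B_seq=2173 B_ack=369
After event 4: A_seq=369 A_ack=2000 B_seq=2317 B_ack=369

369 2000 2317 369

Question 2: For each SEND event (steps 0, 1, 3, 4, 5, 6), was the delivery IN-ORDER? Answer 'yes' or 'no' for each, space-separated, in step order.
Step 0: SEND seq=100 -> in-order
Step 1: SEND seq=255 -> in-order
Step 3: SEND seq=2157 -> out-of-order
Step 4: SEND seq=2173 -> out-of-order
Step 5: SEND seq=2317 -> out-of-order
Step 6: SEND seq=2000 -> in-order

Answer: yes yes no no no yes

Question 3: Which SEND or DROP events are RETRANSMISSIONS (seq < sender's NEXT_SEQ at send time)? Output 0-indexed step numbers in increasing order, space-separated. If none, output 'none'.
Step 0: SEND seq=100 -> fresh
Step 1: SEND seq=255 -> fresh
Step 2: DROP seq=2000 -> fresh
Step 3: SEND seq=2157 -> fresh
Step 4: SEND seq=2173 -> fresh
Step 5: SEND seq=2317 -> fresh
Step 6: SEND seq=2000 -> retransmit

Answer: 6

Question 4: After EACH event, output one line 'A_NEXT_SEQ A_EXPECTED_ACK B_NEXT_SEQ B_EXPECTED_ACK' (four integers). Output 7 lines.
255 2000 2000 255
369 2000 2000 369
369 2000 2157 369
369 2000 2173 369
369 2000 2317 369
369 2000 2402 369
369 2402 2402 369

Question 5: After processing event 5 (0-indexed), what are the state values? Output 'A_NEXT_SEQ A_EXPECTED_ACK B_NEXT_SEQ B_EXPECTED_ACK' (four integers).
After event 0: A_seq=255 A_ack=2000 B_seq=2000 B_ack=255
After event 1: A_seq=369 A_ack=2000 B_seq=2000 B_ack=369
After event 2: A_seq=369 A_ack=2000 B_seq=2157 B_ack=369
After event 3: A_seq=369 A_ack=2000 B_seq=2173 B_ack=369
After event 4: A_seq=369 A_ack=2000 B_seq=2317 B_ack=369
After event 5: A_seq=369 A_ack=2000 B_seq=2402 B_ack=369

369 2000 2402 369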